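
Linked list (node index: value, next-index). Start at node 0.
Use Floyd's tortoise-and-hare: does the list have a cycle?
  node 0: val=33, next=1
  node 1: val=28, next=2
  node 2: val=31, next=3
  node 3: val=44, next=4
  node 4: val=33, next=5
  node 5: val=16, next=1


Floyd's tortoise (slow, +1) and hare (fast, +2):
  init: slow=0, fast=0
  step 1: slow=1, fast=2
  step 2: slow=2, fast=4
  step 3: slow=3, fast=1
  step 4: slow=4, fast=3
  step 5: slow=5, fast=5
  slow == fast at node 5: cycle detected

Cycle: yes


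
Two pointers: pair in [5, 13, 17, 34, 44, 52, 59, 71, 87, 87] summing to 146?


lo=0(5)+hi=9(87)=92
lo=1(13)+hi=9(87)=100
lo=2(17)+hi=9(87)=104
lo=3(34)+hi=9(87)=121
lo=4(44)+hi=9(87)=131
lo=5(52)+hi=9(87)=139
lo=6(59)+hi=9(87)=146

Yes: 59+87=146


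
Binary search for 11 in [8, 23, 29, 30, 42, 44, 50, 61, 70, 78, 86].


Step 1: lo=0, hi=10, mid=5, val=44
Step 2: lo=0, hi=4, mid=2, val=29
Step 3: lo=0, hi=1, mid=0, val=8
Step 4: lo=1, hi=1, mid=1, val=23

Not found


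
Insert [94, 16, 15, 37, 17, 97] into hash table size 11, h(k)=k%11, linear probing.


Insert 94: h=6 -> slot 6
Insert 16: h=5 -> slot 5
Insert 15: h=4 -> slot 4
Insert 37: h=4, 3 probes -> slot 7
Insert 17: h=6, 2 probes -> slot 8
Insert 97: h=9 -> slot 9

Table: [None, None, None, None, 15, 16, 94, 37, 17, 97, None]


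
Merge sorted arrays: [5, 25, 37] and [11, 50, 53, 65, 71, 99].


Take 5 from A
Take 11 from B
Take 25 from A
Take 37 from A

Merged: [5, 11, 25, 37, 50, 53, 65, 71, 99]


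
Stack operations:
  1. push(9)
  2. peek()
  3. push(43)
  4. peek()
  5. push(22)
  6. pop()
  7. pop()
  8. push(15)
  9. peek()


push(9) -> [9]
peek()->9
push(43) -> [9, 43]
peek()->43
push(22) -> [9, 43, 22]
pop()->22, [9, 43]
pop()->43, [9]
push(15) -> [9, 15]
peek()->15

Final stack: [9, 15]


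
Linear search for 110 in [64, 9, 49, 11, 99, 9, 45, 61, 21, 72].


i=0: 64!=110
i=1: 9!=110
i=2: 49!=110
i=3: 11!=110
i=4: 99!=110
i=5: 9!=110
i=6: 45!=110
i=7: 61!=110
i=8: 21!=110
i=9: 72!=110

Not found, 10 comps


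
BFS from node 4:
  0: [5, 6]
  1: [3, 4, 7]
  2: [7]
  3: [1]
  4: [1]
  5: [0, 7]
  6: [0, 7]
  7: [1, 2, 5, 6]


Visit 4, enqueue [1]
Visit 1, enqueue [3, 7]
Visit 3, enqueue []
Visit 7, enqueue [2, 5, 6]
Visit 2, enqueue []
Visit 5, enqueue [0]
Visit 6, enqueue []
Visit 0, enqueue []

BFS order: [4, 1, 3, 7, 2, 5, 6, 0]


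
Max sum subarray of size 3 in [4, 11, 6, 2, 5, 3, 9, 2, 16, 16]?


[0:3]: 21
[1:4]: 19
[2:5]: 13
[3:6]: 10
[4:7]: 17
[5:8]: 14
[6:9]: 27
[7:10]: 34

Max: 34 at [7:10]


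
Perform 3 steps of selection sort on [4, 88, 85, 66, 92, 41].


Initial: [4, 88, 85, 66, 92, 41]
Step 1: min=4 at 0
  Swap: [4, 88, 85, 66, 92, 41]
Step 2: min=41 at 5
  Swap: [4, 41, 85, 66, 92, 88]
Step 3: min=66 at 3
  Swap: [4, 41, 66, 85, 92, 88]

After 3 steps: [4, 41, 66, 85, 92, 88]


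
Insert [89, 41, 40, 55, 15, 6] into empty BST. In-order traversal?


Insert 89: root
Insert 41: L from 89
Insert 40: L from 89 -> L from 41
Insert 55: L from 89 -> R from 41
Insert 15: L from 89 -> L from 41 -> L from 40
Insert 6: L from 89 -> L from 41 -> L from 40 -> L from 15

In-order: [6, 15, 40, 41, 55, 89]


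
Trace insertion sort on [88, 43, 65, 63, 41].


Initial: [88, 43, 65, 63, 41]
Insert 43: [43, 88, 65, 63, 41]
Insert 65: [43, 65, 88, 63, 41]
Insert 63: [43, 63, 65, 88, 41]
Insert 41: [41, 43, 63, 65, 88]

Sorted: [41, 43, 63, 65, 88]


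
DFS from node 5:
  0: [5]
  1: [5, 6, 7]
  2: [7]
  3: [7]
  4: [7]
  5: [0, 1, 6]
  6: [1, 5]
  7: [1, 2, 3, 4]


Visit 5, push [6, 1, 0]
Visit 0, push []
Visit 1, push [7, 6]
Visit 6, push []
Visit 7, push [4, 3, 2]
Visit 2, push []
Visit 3, push []
Visit 4, push []

DFS order: [5, 0, 1, 6, 7, 2, 3, 4]


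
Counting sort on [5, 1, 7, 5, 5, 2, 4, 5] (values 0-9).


Input: [5, 1, 7, 5, 5, 2, 4, 5]
Counts: [0, 1, 1, 0, 1, 4, 0, 1, 0, 0]

Sorted: [1, 2, 4, 5, 5, 5, 5, 7]


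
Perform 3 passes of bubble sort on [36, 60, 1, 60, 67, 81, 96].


Initial: [36, 60, 1, 60, 67, 81, 96]
Pass 1: [36, 1, 60, 60, 67, 81, 96] (1 swaps)
Pass 2: [1, 36, 60, 60, 67, 81, 96] (1 swaps)
Pass 3: [1, 36, 60, 60, 67, 81, 96] (0 swaps)

After 3 passes: [1, 36, 60, 60, 67, 81, 96]


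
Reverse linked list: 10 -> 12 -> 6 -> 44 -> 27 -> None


Step 1: curr=10, set curr.next=prev(None) | reversed so far: 10
Step 2: curr=12, set curr.next=prev(10) | reversed so far: 12 -> 10
Step 3: curr=6, set curr.next=prev(12) | reversed so far: 6 -> 12 -> 10
Step 4: curr=44, set curr.next=prev(6) | reversed so far: 44 -> 6 -> 12 -> 10
Step 5: curr=27, set curr.next=prev(44) | reversed so far: 27 -> 44 -> 6 -> 12 -> 10

27 -> 44 -> 6 -> 12 -> 10 -> None


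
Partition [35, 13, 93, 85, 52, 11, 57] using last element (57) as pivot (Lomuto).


Pivot: 57
  35 <= 57: advance i (no swap)
  13 <= 57: advance i (no swap)
  52 <= 57: swap -> [35, 13, 52, 85, 93, 11, 57]
  11 <= 57: swap -> [35, 13, 52, 11, 93, 85, 57]
Place pivot at 4: [35, 13, 52, 11, 57, 85, 93]

Partitioned: [35, 13, 52, 11, 57, 85, 93]


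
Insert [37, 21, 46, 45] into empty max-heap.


Insert 37: [37]
Insert 21: [37, 21]
Insert 46: [46, 21, 37]
Insert 45: [46, 45, 37, 21]

Final heap: [46, 45, 37, 21]


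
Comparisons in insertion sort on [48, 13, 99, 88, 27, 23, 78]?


Algorithm: insertion sort
Input: [48, 13, 99, 88, 27, 23, 78]
Sorted: [13, 23, 27, 48, 78, 88, 99]

16


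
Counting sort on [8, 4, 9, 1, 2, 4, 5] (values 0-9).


Input: [8, 4, 9, 1, 2, 4, 5]
Counts: [0, 1, 1, 0, 2, 1, 0, 0, 1, 1]

Sorted: [1, 2, 4, 4, 5, 8, 9]


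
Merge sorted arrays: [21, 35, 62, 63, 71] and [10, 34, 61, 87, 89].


Take 10 from B
Take 21 from A
Take 34 from B
Take 35 from A
Take 61 from B
Take 62 from A
Take 63 from A
Take 71 from A

Merged: [10, 21, 34, 35, 61, 62, 63, 71, 87, 89]


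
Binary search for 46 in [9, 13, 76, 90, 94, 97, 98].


Step 1: lo=0, hi=6, mid=3, val=90
Step 2: lo=0, hi=2, mid=1, val=13
Step 3: lo=2, hi=2, mid=2, val=76

Not found


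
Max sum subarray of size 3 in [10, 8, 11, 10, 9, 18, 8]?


[0:3]: 29
[1:4]: 29
[2:5]: 30
[3:6]: 37
[4:7]: 35

Max: 37 at [3:6]


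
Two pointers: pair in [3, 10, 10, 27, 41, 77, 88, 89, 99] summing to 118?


lo=0(3)+hi=8(99)=102
lo=1(10)+hi=8(99)=109
lo=2(10)+hi=8(99)=109
lo=3(27)+hi=8(99)=126
lo=3(27)+hi=7(89)=116
lo=4(41)+hi=7(89)=130
lo=4(41)+hi=6(88)=129
lo=4(41)+hi=5(77)=118

Yes: 41+77=118


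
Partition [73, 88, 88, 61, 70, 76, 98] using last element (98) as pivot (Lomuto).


Pivot: 98
  73 <= 98: advance i (no swap)
  88 <= 98: advance i (no swap)
  88 <= 98: advance i (no swap)
  61 <= 98: advance i (no swap)
  70 <= 98: advance i (no swap)
  76 <= 98: advance i (no swap)
Place pivot at 6: [73, 88, 88, 61, 70, 76, 98]

Partitioned: [73, 88, 88, 61, 70, 76, 98]


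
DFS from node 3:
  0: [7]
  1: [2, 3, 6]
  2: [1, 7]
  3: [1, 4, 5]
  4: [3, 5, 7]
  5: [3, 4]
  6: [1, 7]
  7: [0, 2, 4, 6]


Visit 3, push [5, 4, 1]
Visit 1, push [6, 2]
Visit 2, push [7]
Visit 7, push [6, 4, 0]
Visit 0, push []
Visit 4, push [5]
Visit 5, push []
Visit 6, push []

DFS order: [3, 1, 2, 7, 0, 4, 5, 6]


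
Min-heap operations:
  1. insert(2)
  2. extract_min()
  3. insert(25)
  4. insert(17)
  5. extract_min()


insert(2) -> [2]
extract_min()->2, []
insert(25) -> [25]
insert(17) -> [17, 25]
extract_min()->17, [25]

Final heap: [25]


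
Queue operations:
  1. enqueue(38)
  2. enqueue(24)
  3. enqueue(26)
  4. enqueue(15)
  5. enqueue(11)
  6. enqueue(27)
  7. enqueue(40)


enqueue(38) -> [38]
enqueue(24) -> [38, 24]
enqueue(26) -> [38, 24, 26]
enqueue(15) -> [38, 24, 26, 15]
enqueue(11) -> [38, 24, 26, 15, 11]
enqueue(27) -> [38, 24, 26, 15, 11, 27]
enqueue(40) -> [38, 24, 26, 15, 11, 27, 40]

Final queue: [38, 24, 26, 15, 11, 27, 40]


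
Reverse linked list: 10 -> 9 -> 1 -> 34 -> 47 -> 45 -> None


Step 1: curr=10, set curr.next=prev(None) | reversed so far: 10
Step 2: curr=9, set curr.next=prev(10) | reversed so far: 9 -> 10
Step 3: curr=1, set curr.next=prev(9) | reversed so far: 1 -> 9 -> 10
Step 4: curr=34, set curr.next=prev(1) | reversed so far: 34 -> 1 -> 9 -> 10
Step 5: curr=47, set curr.next=prev(34) | reversed so far: 47 -> 34 -> 1 -> 9 -> 10
Step 6: curr=45, set curr.next=prev(47) | reversed so far: 45 -> 47 -> 34 -> 1 -> 9 -> 10

45 -> 47 -> 34 -> 1 -> 9 -> 10 -> None


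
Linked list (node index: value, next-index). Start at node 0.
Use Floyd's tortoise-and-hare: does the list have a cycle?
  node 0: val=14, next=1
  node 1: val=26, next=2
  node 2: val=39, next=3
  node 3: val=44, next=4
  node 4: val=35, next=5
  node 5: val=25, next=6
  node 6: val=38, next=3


Floyd's tortoise (slow, +1) and hare (fast, +2):
  init: slow=0, fast=0
  step 1: slow=1, fast=2
  step 2: slow=2, fast=4
  step 3: slow=3, fast=6
  step 4: slow=4, fast=4
  slow == fast at node 4: cycle detected

Cycle: yes


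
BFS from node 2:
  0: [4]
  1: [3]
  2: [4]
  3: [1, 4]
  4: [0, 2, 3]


Visit 2, enqueue [4]
Visit 4, enqueue [0, 3]
Visit 0, enqueue []
Visit 3, enqueue [1]
Visit 1, enqueue []

BFS order: [2, 4, 0, 3, 1]


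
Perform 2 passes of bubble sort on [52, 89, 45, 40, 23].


Initial: [52, 89, 45, 40, 23]
Pass 1: [52, 45, 40, 23, 89] (3 swaps)
Pass 2: [45, 40, 23, 52, 89] (3 swaps)

After 2 passes: [45, 40, 23, 52, 89]


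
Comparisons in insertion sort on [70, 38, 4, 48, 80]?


Algorithm: insertion sort
Input: [70, 38, 4, 48, 80]
Sorted: [4, 38, 48, 70, 80]

6


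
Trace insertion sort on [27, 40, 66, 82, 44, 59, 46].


Initial: [27, 40, 66, 82, 44, 59, 46]
Insert 40: [27, 40, 66, 82, 44, 59, 46]
Insert 66: [27, 40, 66, 82, 44, 59, 46]
Insert 82: [27, 40, 66, 82, 44, 59, 46]
Insert 44: [27, 40, 44, 66, 82, 59, 46]
Insert 59: [27, 40, 44, 59, 66, 82, 46]
Insert 46: [27, 40, 44, 46, 59, 66, 82]

Sorted: [27, 40, 44, 46, 59, 66, 82]


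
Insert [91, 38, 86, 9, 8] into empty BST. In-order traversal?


Insert 91: root
Insert 38: L from 91
Insert 86: L from 91 -> R from 38
Insert 9: L from 91 -> L from 38
Insert 8: L from 91 -> L from 38 -> L from 9

In-order: [8, 9, 38, 86, 91]


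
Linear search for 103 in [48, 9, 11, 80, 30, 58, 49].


i=0: 48!=103
i=1: 9!=103
i=2: 11!=103
i=3: 80!=103
i=4: 30!=103
i=5: 58!=103
i=6: 49!=103

Not found, 7 comps


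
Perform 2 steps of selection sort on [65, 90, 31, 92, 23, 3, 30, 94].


Initial: [65, 90, 31, 92, 23, 3, 30, 94]
Step 1: min=3 at 5
  Swap: [3, 90, 31, 92, 23, 65, 30, 94]
Step 2: min=23 at 4
  Swap: [3, 23, 31, 92, 90, 65, 30, 94]

After 2 steps: [3, 23, 31, 92, 90, 65, 30, 94]


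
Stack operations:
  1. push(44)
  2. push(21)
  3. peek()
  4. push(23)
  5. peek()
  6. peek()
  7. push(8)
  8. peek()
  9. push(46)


push(44) -> [44]
push(21) -> [44, 21]
peek()->21
push(23) -> [44, 21, 23]
peek()->23
peek()->23
push(8) -> [44, 21, 23, 8]
peek()->8
push(46) -> [44, 21, 23, 8, 46]

Final stack: [44, 21, 23, 8, 46]


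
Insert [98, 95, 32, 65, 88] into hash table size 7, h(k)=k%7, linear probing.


Insert 98: h=0 -> slot 0
Insert 95: h=4 -> slot 4
Insert 32: h=4, 1 probes -> slot 5
Insert 65: h=2 -> slot 2
Insert 88: h=4, 2 probes -> slot 6

Table: [98, None, 65, None, 95, 32, 88]


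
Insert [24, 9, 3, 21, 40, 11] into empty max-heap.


Insert 24: [24]
Insert 9: [24, 9]
Insert 3: [24, 9, 3]
Insert 21: [24, 21, 3, 9]
Insert 40: [40, 24, 3, 9, 21]
Insert 11: [40, 24, 11, 9, 21, 3]

Final heap: [40, 24, 11, 9, 21, 3]


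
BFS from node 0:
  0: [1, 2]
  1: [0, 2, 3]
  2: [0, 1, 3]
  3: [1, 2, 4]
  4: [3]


Visit 0, enqueue [1, 2]
Visit 1, enqueue [3]
Visit 2, enqueue []
Visit 3, enqueue [4]
Visit 4, enqueue []

BFS order: [0, 1, 2, 3, 4]


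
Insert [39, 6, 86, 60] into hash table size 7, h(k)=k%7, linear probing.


Insert 39: h=4 -> slot 4
Insert 6: h=6 -> slot 6
Insert 86: h=2 -> slot 2
Insert 60: h=4, 1 probes -> slot 5

Table: [None, None, 86, None, 39, 60, 6]


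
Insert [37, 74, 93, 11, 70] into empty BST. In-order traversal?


Insert 37: root
Insert 74: R from 37
Insert 93: R from 37 -> R from 74
Insert 11: L from 37
Insert 70: R from 37 -> L from 74

In-order: [11, 37, 70, 74, 93]


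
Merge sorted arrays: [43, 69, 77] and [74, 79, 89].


Take 43 from A
Take 69 from A
Take 74 from B
Take 77 from A

Merged: [43, 69, 74, 77, 79, 89]


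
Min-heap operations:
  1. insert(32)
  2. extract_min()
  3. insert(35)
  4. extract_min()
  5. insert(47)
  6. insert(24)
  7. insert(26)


insert(32) -> [32]
extract_min()->32, []
insert(35) -> [35]
extract_min()->35, []
insert(47) -> [47]
insert(24) -> [24, 47]
insert(26) -> [24, 47, 26]

Final heap: [24, 47, 26]


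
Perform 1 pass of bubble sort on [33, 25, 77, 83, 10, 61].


Initial: [33, 25, 77, 83, 10, 61]
Pass 1: [25, 33, 77, 10, 61, 83] (3 swaps)

After 1 pass: [25, 33, 77, 10, 61, 83]


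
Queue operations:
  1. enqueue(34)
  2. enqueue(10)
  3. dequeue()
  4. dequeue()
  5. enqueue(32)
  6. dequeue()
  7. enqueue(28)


enqueue(34) -> [34]
enqueue(10) -> [34, 10]
dequeue()->34, [10]
dequeue()->10, []
enqueue(32) -> [32]
dequeue()->32, []
enqueue(28) -> [28]

Final queue: [28]


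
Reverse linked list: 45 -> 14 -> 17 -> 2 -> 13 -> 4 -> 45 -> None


Step 1: curr=45, set curr.next=prev(None) | reversed so far: 45
Step 2: curr=14, set curr.next=prev(45) | reversed so far: 14 -> 45
Step 3: curr=17, set curr.next=prev(14) | reversed so far: 17 -> 14 -> 45
Step 4: curr=2, set curr.next=prev(17) | reversed so far: 2 -> 17 -> 14 -> 45
Step 5: curr=13, set curr.next=prev(2) | reversed so far: 13 -> 2 -> 17 -> 14 -> 45
Step 6: curr=4, set curr.next=prev(13) | reversed so far: 4 -> 13 -> 2 -> 17 -> 14 -> 45
Step 7: curr=45, set curr.next=prev(4) | reversed so far: 45 -> 4 -> 13 -> 2 -> 17 -> 14 -> 45

45 -> 4 -> 13 -> 2 -> 17 -> 14 -> 45 -> None


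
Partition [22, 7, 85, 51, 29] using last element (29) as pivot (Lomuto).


Pivot: 29
  22 <= 29: advance i (no swap)
  7 <= 29: advance i (no swap)
Place pivot at 2: [22, 7, 29, 51, 85]

Partitioned: [22, 7, 29, 51, 85]


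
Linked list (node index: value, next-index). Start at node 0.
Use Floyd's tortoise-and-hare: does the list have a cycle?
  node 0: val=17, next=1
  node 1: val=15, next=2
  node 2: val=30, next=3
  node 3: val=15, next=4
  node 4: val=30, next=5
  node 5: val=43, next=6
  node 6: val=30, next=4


Floyd's tortoise (slow, +1) and hare (fast, +2):
  init: slow=0, fast=0
  step 1: slow=1, fast=2
  step 2: slow=2, fast=4
  step 3: slow=3, fast=6
  step 4: slow=4, fast=5
  step 5: slow=5, fast=4
  step 6: slow=6, fast=6
  slow == fast at node 6: cycle detected

Cycle: yes


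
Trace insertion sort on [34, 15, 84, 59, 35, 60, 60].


Initial: [34, 15, 84, 59, 35, 60, 60]
Insert 15: [15, 34, 84, 59, 35, 60, 60]
Insert 84: [15, 34, 84, 59, 35, 60, 60]
Insert 59: [15, 34, 59, 84, 35, 60, 60]
Insert 35: [15, 34, 35, 59, 84, 60, 60]
Insert 60: [15, 34, 35, 59, 60, 84, 60]
Insert 60: [15, 34, 35, 59, 60, 60, 84]

Sorted: [15, 34, 35, 59, 60, 60, 84]


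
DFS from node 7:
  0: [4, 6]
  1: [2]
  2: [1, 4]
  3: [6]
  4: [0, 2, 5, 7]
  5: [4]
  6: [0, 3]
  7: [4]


Visit 7, push [4]
Visit 4, push [5, 2, 0]
Visit 0, push [6]
Visit 6, push [3]
Visit 3, push []
Visit 2, push [1]
Visit 1, push []
Visit 5, push []

DFS order: [7, 4, 0, 6, 3, 2, 1, 5]


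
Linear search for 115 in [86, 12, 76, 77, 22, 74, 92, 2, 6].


i=0: 86!=115
i=1: 12!=115
i=2: 76!=115
i=3: 77!=115
i=4: 22!=115
i=5: 74!=115
i=6: 92!=115
i=7: 2!=115
i=8: 6!=115

Not found, 9 comps


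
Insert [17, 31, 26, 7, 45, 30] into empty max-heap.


Insert 17: [17]
Insert 31: [31, 17]
Insert 26: [31, 17, 26]
Insert 7: [31, 17, 26, 7]
Insert 45: [45, 31, 26, 7, 17]
Insert 30: [45, 31, 30, 7, 17, 26]

Final heap: [45, 31, 30, 7, 17, 26]


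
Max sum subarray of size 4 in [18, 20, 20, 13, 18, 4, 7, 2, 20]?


[0:4]: 71
[1:5]: 71
[2:6]: 55
[3:7]: 42
[4:8]: 31
[5:9]: 33

Max: 71 at [0:4]


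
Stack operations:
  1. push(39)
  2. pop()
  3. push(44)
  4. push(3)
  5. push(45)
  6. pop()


push(39) -> [39]
pop()->39, []
push(44) -> [44]
push(3) -> [44, 3]
push(45) -> [44, 3, 45]
pop()->45, [44, 3]

Final stack: [44, 3]


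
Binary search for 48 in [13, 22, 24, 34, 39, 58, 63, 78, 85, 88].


Step 1: lo=0, hi=9, mid=4, val=39
Step 2: lo=5, hi=9, mid=7, val=78
Step 3: lo=5, hi=6, mid=5, val=58

Not found


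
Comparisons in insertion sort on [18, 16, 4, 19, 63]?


Algorithm: insertion sort
Input: [18, 16, 4, 19, 63]
Sorted: [4, 16, 18, 19, 63]

5


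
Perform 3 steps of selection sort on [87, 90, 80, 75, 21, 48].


Initial: [87, 90, 80, 75, 21, 48]
Step 1: min=21 at 4
  Swap: [21, 90, 80, 75, 87, 48]
Step 2: min=48 at 5
  Swap: [21, 48, 80, 75, 87, 90]
Step 3: min=75 at 3
  Swap: [21, 48, 75, 80, 87, 90]

After 3 steps: [21, 48, 75, 80, 87, 90]


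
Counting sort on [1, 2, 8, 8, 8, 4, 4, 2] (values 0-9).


Input: [1, 2, 8, 8, 8, 4, 4, 2]
Counts: [0, 1, 2, 0, 2, 0, 0, 0, 3, 0]

Sorted: [1, 2, 2, 4, 4, 8, 8, 8]


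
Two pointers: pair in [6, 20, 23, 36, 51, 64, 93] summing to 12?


lo=0(6)+hi=6(93)=99
lo=0(6)+hi=5(64)=70
lo=0(6)+hi=4(51)=57
lo=0(6)+hi=3(36)=42
lo=0(6)+hi=2(23)=29
lo=0(6)+hi=1(20)=26

No pair found


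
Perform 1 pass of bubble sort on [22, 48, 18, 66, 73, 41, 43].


Initial: [22, 48, 18, 66, 73, 41, 43]
Pass 1: [22, 18, 48, 66, 41, 43, 73] (3 swaps)

After 1 pass: [22, 18, 48, 66, 41, 43, 73]


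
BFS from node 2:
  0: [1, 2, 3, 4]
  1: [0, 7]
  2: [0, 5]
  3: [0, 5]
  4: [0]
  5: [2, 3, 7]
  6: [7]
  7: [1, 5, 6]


Visit 2, enqueue [0, 5]
Visit 0, enqueue [1, 3, 4]
Visit 5, enqueue [7]
Visit 1, enqueue []
Visit 3, enqueue []
Visit 4, enqueue []
Visit 7, enqueue [6]
Visit 6, enqueue []

BFS order: [2, 0, 5, 1, 3, 4, 7, 6]


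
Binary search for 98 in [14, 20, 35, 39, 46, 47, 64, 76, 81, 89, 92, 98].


Step 1: lo=0, hi=11, mid=5, val=47
Step 2: lo=6, hi=11, mid=8, val=81
Step 3: lo=9, hi=11, mid=10, val=92
Step 4: lo=11, hi=11, mid=11, val=98

Found at index 11


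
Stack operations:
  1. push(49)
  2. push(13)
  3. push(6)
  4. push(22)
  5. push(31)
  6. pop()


push(49) -> [49]
push(13) -> [49, 13]
push(6) -> [49, 13, 6]
push(22) -> [49, 13, 6, 22]
push(31) -> [49, 13, 6, 22, 31]
pop()->31, [49, 13, 6, 22]

Final stack: [49, 13, 6, 22]


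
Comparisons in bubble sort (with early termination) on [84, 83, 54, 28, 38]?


Algorithm: bubble sort (with early termination)
Input: [84, 83, 54, 28, 38]
Sorted: [28, 38, 54, 83, 84]

10


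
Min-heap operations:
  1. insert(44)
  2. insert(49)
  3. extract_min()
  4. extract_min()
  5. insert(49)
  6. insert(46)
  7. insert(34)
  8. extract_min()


insert(44) -> [44]
insert(49) -> [44, 49]
extract_min()->44, [49]
extract_min()->49, []
insert(49) -> [49]
insert(46) -> [46, 49]
insert(34) -> [34, 49, 46]
extract_min()->34, [46, 49]

Final heap: [46, 49]


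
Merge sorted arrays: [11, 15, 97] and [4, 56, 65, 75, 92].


Take 4 from B
Take 11 from A
Take 15 from A
Take 56 from B
Take 65 from B
Take 75 from B
Take 92 from B

Merged: [4, 11, 15, 56, 65, 75, 92, 97]


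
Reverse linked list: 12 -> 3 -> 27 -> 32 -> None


Step 1: curr=12, set curr.next=prev(None) | reversed so far: 12
Step 2: curr=3, set curr.next=prev(12) | reversed so far: 3 -> 12
Step 3: curr=27, set curr.next=prev(3) | reversed so far: 27 -> 3 -> 12
Step 4: curr=32, set curr.next=prev(27) | reversed so far: 32 -> 27 -> 3 -> 12

32 -> 27 -> 3 -> 12 -> None


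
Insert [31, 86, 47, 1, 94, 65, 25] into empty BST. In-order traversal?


Insert 31: root
Insert 86: R from 31
Insert 47: R from 31 -> L from 86
Insert 1: L from 31
Insert 94: R from 31 -> R from 86
Insert 65: R from 31 -> L from 86 -> R from 47
Insert 25: L from 31 -> R from 1

In-order: [1, 25, 31, 47, 65, 86, 94]


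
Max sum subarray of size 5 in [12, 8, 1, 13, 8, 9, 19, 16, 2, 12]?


[0:5]: 42
[1:6]: 39
[2:7]: 50
[3:8]: 65
[4:9]: 54
[5:10]: 58

Max: 65 at [3:8]


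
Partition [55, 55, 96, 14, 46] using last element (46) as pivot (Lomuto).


Pivot: 46
  14 <= 46: swap -> [14, 55, 96, 55, 46]
Place pivot at 1: [14, 46, 96, 55, 55]

Partitioned: [14, 46, 96, 55, 55]


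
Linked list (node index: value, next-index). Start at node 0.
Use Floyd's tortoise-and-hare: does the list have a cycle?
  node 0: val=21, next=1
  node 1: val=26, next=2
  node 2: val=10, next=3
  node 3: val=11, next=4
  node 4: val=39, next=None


Floyd's tortoise (slow, +1) and hare (fast, +2):
  init: slow=0, fast=0
  step 1: slow=1, fast=2
  step 2: slow=2, fast=4
  step 3: fast -> None, no cycle

Cycle: no


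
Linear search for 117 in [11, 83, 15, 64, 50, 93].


i=0: 11!=117
i=1: 83!=117
i=2: 15!=117
i=3: 64!=117
i=4: 50!=117
i=5: 93!=117

Not found, 6 comps


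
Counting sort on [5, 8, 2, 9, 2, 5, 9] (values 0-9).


Input: [5, 8, 2, 9, 2, 5, 9]
Counts: [0, 0, 2, 0, 0, 2, 0, 0, 1, 2]

Sorted: [2, 2, 5, 5, 8, 9, 9]


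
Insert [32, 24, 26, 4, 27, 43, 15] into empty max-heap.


Insert 32: [32]
Insert 24: [32, 24]
Insert 26: [32, 24, 26]
Insert 4: [32, 24, 26, 4]
Insert 27: [32, 27, 26, 4, 24]
Insert 43: [43, 27, 32, 4, 24, 26]
Insert 15: [43, 27, 32, 4, 24, 26, 15]

Final heap: [43, 27, 32, 4, 24, 26, 15]


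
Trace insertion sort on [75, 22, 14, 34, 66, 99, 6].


Initial: [75, 22, 14, 34, 66, 99, 6]
Insert 22: [22, 75, 14, 34, 66, 99, 6]
Insert 14: [14, 22, 75, 34, 66, 99, 6]
Insert 34: [14, 22, 34, 75, 66, 99, 6]
Insert 66: [14, 22, 34, 66, 75, 99, 6]
Insert 99: [14, 22, 34, 66, 75, 99, 6]
Insert 6: [6, 14, 22, 34, 66, 75, 99]

Sorted: [6, 14, 22, 34, 66, 75, 99]


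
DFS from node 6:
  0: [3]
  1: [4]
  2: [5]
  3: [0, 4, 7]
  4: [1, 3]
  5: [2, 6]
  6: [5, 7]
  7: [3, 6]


Visit 6, push [7, 5]
Visit 5, push [2]
Visit 2, push []
Visit 7, push [3]
Visit 3, push [4, 0]
Visit 0, push []
Visit 4, push [1]
Visit 1, push []

DFS order: [6, 5, 2, 7, 3, 0, 4, 1]


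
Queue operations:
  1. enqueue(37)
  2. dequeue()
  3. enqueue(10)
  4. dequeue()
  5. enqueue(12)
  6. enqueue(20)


enqueue(37) -> [37]
dequeue()->37, []
enqueue(10) -> [10]
dequeue()->10, []
enqueue(12) -> [12]
enqueue(20) -> [12, 20]

Final queue: [12, 20]


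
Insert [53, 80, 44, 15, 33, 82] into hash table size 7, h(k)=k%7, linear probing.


Insert 53: h=4 -> slot 4
Insert 80: h=3 -> slot 3
Insert 44: h=2 -> slot 2
Insert 15: h=1 -> slot 1
Insert 33: h=5 -> slot 5
Insert 82: h=5, 1 probes -> slot 6

Table: [None, 15, 44, 80, 53, 33, 82]


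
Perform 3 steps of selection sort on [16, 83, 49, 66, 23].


Initial: [16, 83, 49, 66, 23]
Step 1: min=16 at 0
  Swap: [16, 83, 49, 66, 23]
Step 2: min=23 at 4
  Swap: [16, 23, 49, 66, 83]
Step 3: min=49 at 2
  Swap: [16, 23, 49, 66, 83]

After 3 steps: [16, 23, 49, 66, 83]


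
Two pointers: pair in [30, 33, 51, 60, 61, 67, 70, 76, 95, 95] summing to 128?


lo=0(30)+hi=9(95)=125
lo=1(33)+hi=9(95)=128

Yes: 33+95=128


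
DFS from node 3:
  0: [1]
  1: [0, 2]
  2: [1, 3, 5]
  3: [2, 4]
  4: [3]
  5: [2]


Visit 3, push [4, 2]
Visit 2, push [5, 1]
Visit 1, push [0]
Visit 0, push []
Visit 5, push []
Visit 4, push []

DFS order: [3, 2, 1, 0, 5, 4]


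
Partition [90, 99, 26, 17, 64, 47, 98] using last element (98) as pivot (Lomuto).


Pivot: 98
  90 <= 98: advance i (no swap)
  26 <= 98: swap -> [90, 26, 99, 17, 64, 47, 98]
  17 <= 98: swap -> [90, 26, 17, 99, 64, 47, 98]
  64 <= 98: swap -> [90, 26, 17, 64, 99, 47, 98]
  47 <= 98: swap -> [90, 26, 17, 64, 47, 99, 98]
Place pivot at 5: [90, 26, 17, 64, 47, 98, 99]

Partitioned: [90, 26, 17, 64, 47, 98, 99]


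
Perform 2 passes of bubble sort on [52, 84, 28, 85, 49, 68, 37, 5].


Initial: [52, 84, 28, 85, 49, 68, 37, 5]
Pass 1: [52, 28, 84, 49, 68, 37, 5, 85] (5 swaps)
Pass 2: [28, 52, 49, 68, 37, 5, 84, 85] (5 swaps)

After 2 passes: [28, 52, 49, 68, 37, 5, 84, 85]


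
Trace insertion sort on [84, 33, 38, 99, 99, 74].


Initial: [84, 33, 38, 99, 99, 74]
Insert 33: [33, 84, 38, 99, 99, 74]
Insert 38: [33, 38, 84, 99, 99, 74]
Insert 99: [33, 38, 84, 99, 99, 74]
Insert 99: [33, 38, 84, 99, 99, 74]
Insert 74: [33, 38, 74, 84, 99, 99]

Sorted: [33, 38, 74, 84, 99, 99]


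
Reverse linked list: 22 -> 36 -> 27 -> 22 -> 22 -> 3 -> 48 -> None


Step 1: curr=22, set curr.next=prev(None) | reversed so far: 22
Step 2: curr=36, set curr.next=prev(22) | reversed so far: 36 -> 22
Step 3: curr=27, set curr.next=prev(36) | reversed so far: 27 -> 36 -> 22
Step 4: curr=22, set curr.next=prev(27) | reversed so far: 22 -> 27 -> 36 -> 22
Step 5: curr=22, set curr.next=prev(22) | reversed so far: 22 -> 22 -> 27 -> 36 -> 22
Step 6: curr=3, set curr.next=prev(22) | reversed so far: 3 -> 22 -> 22 -> 27 -> 36 -> 22
Step 7: curr=48, set curr.next=prev(3) | reversed so far: 48 -> 3 -> 22 -> 22 -> 27 -> 36 -> 22

48 -> 3 -> 22 -> 22 -> 27 -> 36 -> 22 -> None


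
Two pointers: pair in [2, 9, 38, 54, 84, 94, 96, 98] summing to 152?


lo=0(2)+hi=7(98)=100
lo=1(9)+hi=7(98)=107
lo=2(38)+hi=7(98)=136
lo=3(54)+hi=7(98)=152

Yes: 54+98=152


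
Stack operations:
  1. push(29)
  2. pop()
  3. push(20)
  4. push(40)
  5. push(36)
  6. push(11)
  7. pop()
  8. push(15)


push(29) -> [29]
pop()->29, []
push(20) -> [20]
push(40) -> [20, 40]
push(36) -> [20, 40, 36]
push(11) -> [20, 40, 36, 11]
pop()->11, [20, 40, 36]
push(15) -> [20, 40, 36, 15]

Final stack: [20, 40, 36, 15]


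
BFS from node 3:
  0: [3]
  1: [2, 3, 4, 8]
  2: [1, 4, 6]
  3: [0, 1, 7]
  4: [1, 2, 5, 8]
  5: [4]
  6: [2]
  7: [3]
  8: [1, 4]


Visit 3, enqueue [0, 1, 7]
Visit 0, enqueue []
Visit 1, enqueue [2, 4, 8]
Visit 7, enqueue []
Visit 2, enqueue [6]
Visit 4, enqueue [5]
Visit 8, enqueue []
Visit 6, enqueue []
Visit 5, enqueue []

BFS order: [3, 0, 1, 7, 2, 4, 8, 6, 5]


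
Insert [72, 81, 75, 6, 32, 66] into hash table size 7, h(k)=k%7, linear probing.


Insert 72: h=2 -> slot 2
Insert 81: h=4 -> slot 4
Insert 75: h=5 -> slot 5
Insert 6: h=6 -> slot 6
Insert 32: h=4, 3 probes -> slot 0
Insert 66: h=3 -> slot 3

Table: [32, None, 72, 66, 81, 75, 6]


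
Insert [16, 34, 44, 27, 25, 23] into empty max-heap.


Insert 16: [16]
Insert 34: [34, 16]
Insert 44: [44, 16, 34]
Insert 27: [44, 27, 34, 16]
Insert 25: [44, 27, 34, 16, 25]
Insert 23: [44, 27, 34, 16, 25, 23]

Final heap: [44, 27, 34, 16, 25, 23]


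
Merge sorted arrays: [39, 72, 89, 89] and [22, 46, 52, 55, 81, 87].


Take 22 from B
Take 39 from A
Take 46 from B
Take 52 from B
Take 55 from B
Take 72 from A
Take 81 from B
Take 87 from B

Merged: [22, 39, 46, 52, 55, 72, 81, 87, 89, 89]


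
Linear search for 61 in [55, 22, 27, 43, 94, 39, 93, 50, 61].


i=0: 55!=61
i=1: 22!=61
i=2: 27!=61
i=3: 43!=61
i=4: 94!=61
i=5: 39!=61
i=6: 93!=61
i=7: 50!=61
i=8: 61==61 found!

Found at 8, 9 comps


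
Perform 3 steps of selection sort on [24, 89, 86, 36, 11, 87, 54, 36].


Initial: [24, 89, 86, 36, 11, 87, 54, 36]
Step 1: min=11 at 4
  Swap: [11, 89, 86, 36, 24, 87, 54, 36]
Step 2: min=24 at 4
  Swap: [11, 24, 86, 36, 89, 87, 54, 36]
Step 3: min=36 at 3
  Swap: [11, 24, 36, 86, 89, 87, 54, 36]

After 3 steps: [11, 24, 36, 86, 89, 87, 54, 36]


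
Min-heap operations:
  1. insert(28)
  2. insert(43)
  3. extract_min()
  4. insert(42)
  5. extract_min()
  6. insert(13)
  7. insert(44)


insert(28) -> [28]
insert(43) -> [28, 43]
extract_min()->28, [43]
insert(42) -> [42, 43]
extract_min()->42, [43]
insert(13) -> [13, 43]
insert(44) -> [13, 43, 44]

Final heap: [13, 43, 44]


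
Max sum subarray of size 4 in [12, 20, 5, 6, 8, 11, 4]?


[0:4]: 43
[1:5]: 39
[2:6]: 30
[3:7]: 29

Max: 43 at [0:4]


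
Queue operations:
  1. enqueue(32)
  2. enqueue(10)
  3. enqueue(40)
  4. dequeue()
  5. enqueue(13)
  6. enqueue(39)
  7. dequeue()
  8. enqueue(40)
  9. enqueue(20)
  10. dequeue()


enqueue(32) -> [32]
enqueue(10) -> [32, 10]
enqueue(40) -> [32, 10, 40]
dequeue()->32, [10, 40]
enqueue(13) -> [10, 40, 13]
enqueue(39) -> [10, 40, 13, 39]
dequeue()->10, [40, 13, 39]
enqueue(40) -> [40, 13, 39, 40]
enqueue(20) -> [40, 13, 39, 40, 20]
dequeue()->40, [13, 39, 40, 20]

Final queue: [13, 39, 40, 20]


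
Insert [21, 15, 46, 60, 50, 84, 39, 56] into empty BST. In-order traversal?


Insert 21: root
Insert 15: L from 21
Insert 46: R from 21
Insert 60: R from 21 -> R from 46
Insert 50: R from 21 -> R from 46 -> L from 60
Insert 84: R from 21 -> R from 46 -> R from 60
Insert 39: R from 21 -> L from 46
Insert 56: R from 21 -> R from 46 -> L from 60 -> R from 50

In-order: [15, 21, 39, 46, 50, 56, 60, 84]


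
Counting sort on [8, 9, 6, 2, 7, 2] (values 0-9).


Input: [8, 9, 6, 2, 7, 2]
Counts: [0, 0, 2, 0, 0, 0, 1, 1, 1, 1]

Sorted: [2, 2, 6, 7, 8, 9]


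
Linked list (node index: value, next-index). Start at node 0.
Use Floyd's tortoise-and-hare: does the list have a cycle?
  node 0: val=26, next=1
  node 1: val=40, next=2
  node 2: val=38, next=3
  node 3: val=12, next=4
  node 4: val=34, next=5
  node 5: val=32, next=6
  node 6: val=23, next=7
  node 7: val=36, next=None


Floyd's tortoise (slow, +1) and hare (fast, +2):
  init: slow=0, fast=0
  step 1: slow=1, fast=2
  step 2: slow=2, fast=4
  step 3: slow=3, fast=6
  step 4: fast 6->7->None, no cycle

Cycle: no


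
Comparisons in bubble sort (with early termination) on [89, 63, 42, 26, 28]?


Algorithm: bubble sort (with early termination)
Input: [89, 63, 42, 26, 28]
Sorted: [26, 28, 42, 63, 89]

10


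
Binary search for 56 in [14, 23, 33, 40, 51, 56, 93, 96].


Step 1: lo=0, hi=7, mid=3, val=40
Step 2: lo=4, hi=7, mid=5, val=56

Found at index 5


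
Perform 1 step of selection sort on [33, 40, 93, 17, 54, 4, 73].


Initial: [33, 40, 93, 17, 54, 4, 73]
Step 1: min=4 at 5
  Swap: [4, 40, 93, 17, 54, 33, 73]

After 1 step: [4, 40, 93, 17, 54, 33, 73]


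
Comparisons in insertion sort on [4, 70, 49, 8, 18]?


Algorithm: insertion sort
Input: [4, 70, 49, 8, 18]
Sorted: [4, 8, 18, 49, 70]

9


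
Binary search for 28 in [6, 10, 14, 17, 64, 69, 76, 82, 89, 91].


Step 1: lo=0, hi=9, mid=4, val=64
Step 2: lo=0, hi=3, mid=1, val=10
Step 3: lo=2, hi=3, mid=2, val=14
Step 4: lo=3, hi=3, mid=3, val=17

Not found


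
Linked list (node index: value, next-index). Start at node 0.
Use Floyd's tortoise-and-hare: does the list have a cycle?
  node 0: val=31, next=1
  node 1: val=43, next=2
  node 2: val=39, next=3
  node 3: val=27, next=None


Floyd's tortoise (slow, +1) and hare (fast, +2):
  init: slow=0, fast=0
  step 1: slow=1, fast=2
  step 2: fast 2->3->None, no cycle

Cycle: no


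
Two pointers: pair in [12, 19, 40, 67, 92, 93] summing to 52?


lo=0(12)+hi=5(93)=105
lo=0(12)+hi=4(92)=104
lo=0(12)+hi=3(67)=79
lo=0(12)+hi=2(40)=52

Yes: 12+40=52


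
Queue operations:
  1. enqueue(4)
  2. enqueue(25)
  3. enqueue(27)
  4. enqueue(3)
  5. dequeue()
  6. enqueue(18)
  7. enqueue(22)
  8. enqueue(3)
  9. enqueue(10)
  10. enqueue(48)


enqueue(4) -> [4]
enqueue(25) -> [4, 25]
enqueue(27) -> [4, 25, 27]
enqueue(3) -> [4, 25, 27, 3]
dequeue()->4, [25, 27, 3]
enqueue(18) -> [25, 27, 3, 18]
enqueue(22) -> [25, 27, 3, 18, 22]
enqueue(3) -> [25, 27, 3, 18, 22, 3]
enqueue(10) -> [25, 27, 3, 18, 22, 3, 10]
enqueue(48) -> [25, 27, 3, 18, 22, 3, 10, 48]

Final queue: [25, 27, 3, 18, 22, 3, 10, 48]


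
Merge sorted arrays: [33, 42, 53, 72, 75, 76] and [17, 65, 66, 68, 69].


Take 17 from B
Take 33 from A
Take 42 from A
Take 53 from A
Take 65 from B
Take 66 from B
Take 68 from B
Take 69 from B

Merged: [17, 33, 42, 53, 65, 66, 68, 69, 72, 75, 76]


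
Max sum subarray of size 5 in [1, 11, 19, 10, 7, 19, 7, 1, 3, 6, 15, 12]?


[0:5]: 48
[1:6]: 66
[2:7]: 62
[3:8]: 44
[4:9]: 37
[5:10]: 36
[6:11]: 32
[7:12]: 37

Max: 66 at [1:6]


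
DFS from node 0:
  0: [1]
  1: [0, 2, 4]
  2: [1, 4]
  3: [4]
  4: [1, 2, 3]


Visit 0, push [1]
Visit 1, push [4, 2]
Visit 2, push [4]
Visit 4, push [3]
Visit 3, push []

DFS order: [0, 1, 2, 4, 3]


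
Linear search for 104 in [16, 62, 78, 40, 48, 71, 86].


i=0: 16!=104
i=1: 62!=104
i=2: 78!=104
i=3: 40!=104
i=4: 48!=104
i=5: 71!=104
i=6: 86!=104

Not found, 7 comps


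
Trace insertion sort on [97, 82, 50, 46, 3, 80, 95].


Initial: [97, 82, 50, 46, 3, 80, 95]
Insert 82: [82, 97, 50, 46, 3, 80, 95]
Insert 50: [50, 82, 97, 46, 3, 80, 95]
Insert 46: [46, 50, 82, 97, 3, 80, 95]
Insert 3: [3, 46, 50, 82, 97, 80, 95]
Insert 80: [3, 46, 50, 80, 82, 97, 95]
Insert 95: [3, 46, 50, 80, 82, 95, 97]

Sorted: [3, 46, 50, 80, 82, 95, 97]


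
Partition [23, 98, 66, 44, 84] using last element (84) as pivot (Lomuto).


Pivot: 84
  23 <= 84: advance i (no swap)
  66 <= 84: swap -> [23, 66, 98, 44, 84]
  44 <= 84: swap -> [23, 66, 44, 98, 84]
Place pivot at 3: [23, 66, 44, 84, 98]

Partitioned: [23, 66, 44, 84, 98]


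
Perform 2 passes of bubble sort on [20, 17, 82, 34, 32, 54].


Initial: [20, 17, 82, 34, 32, 54]
Pass 1: [17, 20, 34, 32, 54, 82] (4 swaps)
Pass 2: [17, 20, 32, 34, 54, 82] (1 swaps)

After 2 passes: [17, 20, 32, 34, 54, 82]


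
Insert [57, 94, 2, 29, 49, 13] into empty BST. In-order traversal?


Insert 57: root
Insert 94: R from 57
Insert 2: L from 57
Insert 29: L from 57 -> R from 2
Insert 49: L from 57 -> R from 2 -> R from 29
Insert 13: L from 57 -> R from 2 -> L from 29

In-order: [2, 13, 29, 49, 57, 94]


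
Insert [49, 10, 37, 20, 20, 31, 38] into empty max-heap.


Insert 49: [49]
Insert 10: [49, 10]
Insert 37: [49, 10, 37]
Insert 20: [49, 20, 37, 10]
Insert 20: [49, 20, 37, 10, 20]
Insert 31: [49, 20, 37, 10, 20, 31]
Insert 38: [49, 20, 38, 10, 20, 31, 37]

Final heap: [49, 20, 38, 10, 20, 31, 37]


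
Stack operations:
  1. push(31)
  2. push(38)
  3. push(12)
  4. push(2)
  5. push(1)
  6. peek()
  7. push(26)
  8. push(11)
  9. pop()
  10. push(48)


push(31) -> [31]
push(38) -> [31, 38]
push(12) -> [31, 38, 12]
push(2) -> [31, 38, 12, 2]
push(1) -> [31, 38, 12, 2, 1]
peek()->1
push(26) -> [31, 38, 12, 2, 1, 26]
push(11) -> [31, 38, 12, 2, 1, 26, 11]
pop()->11, [31, 38, 12, 2, 1, 26]
push(48) -> [31, 38, 12, 2, 1, 26, 48]

Final stack: [31, 38, 12, 2, 1, 26, 48]


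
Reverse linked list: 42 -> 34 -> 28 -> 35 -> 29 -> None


Step 1: curr=42, set curr.next=prev(None) | reversed so far: 42
Step 2: curr=34, set curr.next=prev(42) | reversed so far: 34 -> 42
Step 3: curr=28, set curr.next=prev(34) | reversed so far: 28 -> 34 -> 42
Step 4: curr=35, set curr.next=prev(28) | reversed so far: 35 -> 28 -> 34 -> 42
Step 5: curr=29, set curr.next=prev(35) | reversed so far: 29 -> 35 -> 28 -> 34 -> 42

29 -> 35 -> 28 -> 34 -> 42 -> None


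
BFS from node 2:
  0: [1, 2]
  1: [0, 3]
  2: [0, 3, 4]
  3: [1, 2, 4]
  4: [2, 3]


Visit 2, enqueue [0, 3, 4]
Visit 0, enqueue [1]
Visit 3, enqueue []
Visit 4, enqueue []
Visit 1, enqueue []

BFS order: [2, 0, 3, 4, 1]


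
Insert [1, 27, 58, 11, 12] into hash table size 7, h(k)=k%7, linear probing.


Insert 1: h=1 -> slot 1
Insert 27: h=6 -> slot 6
Insert 58: h=2 -> slot 2
Insert 11: h=4 -> slot 4
Insert 12: h=5 -> slot 5

Table: [None, 1, 58, None, 11, 12, 27]


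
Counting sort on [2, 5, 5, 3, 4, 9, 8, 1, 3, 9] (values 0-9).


Input: [2, 5, 5, 3, 4, 9, 8, 1, 3, 9]
Counts: [0, 1, 1, 2, 1, 2, 0, 0, 1, 2]

Sorted: [1, 2, 3, 3, 4, 5, 5, 8, 9, 9]


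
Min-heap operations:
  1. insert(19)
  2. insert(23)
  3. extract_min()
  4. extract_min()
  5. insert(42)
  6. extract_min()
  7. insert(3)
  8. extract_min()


insert(19) -> [19]
insert(23) -> [19, 23]
extract_min()->19, [23]
extract_min()->23, []
insert(42) -> [42]
extract_min()->42, []
insert(3) -> [3]
extract_min()->3, []

Final heap: []


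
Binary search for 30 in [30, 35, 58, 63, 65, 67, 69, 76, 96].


Step 1: lo=0, hi=8, mid=4, val=65
Step 2: lo=0, hi=3, mid=1, val=35
Step 3: lo=0, hi=0, mid=0, val=30

Found at index 0


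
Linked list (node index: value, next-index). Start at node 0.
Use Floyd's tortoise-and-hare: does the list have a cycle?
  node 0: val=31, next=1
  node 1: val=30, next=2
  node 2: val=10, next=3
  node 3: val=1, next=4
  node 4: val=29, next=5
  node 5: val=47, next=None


Floyd's tortoise (slow, +1) and hare (fast, +2):
  init: slow=0, fast=0
  step 1: slow=1, fast=2
  step 2: slow=2, fast=4
  step 3: fast 4->5->None, no cycle

Cycle: no


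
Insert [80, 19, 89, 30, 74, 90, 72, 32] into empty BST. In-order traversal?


Insert 80: root
Insert 19: L from 80
Insert 89: R from 80
Insert 30: L from 80 -> R from 19
Insert 74: L from 80 -> R from 19 -> R from 30
Insert 90: R from 80 -> R from 89
Insert 72: L from 80 -> R from 19 -> R from 30 -> L from 74
Insert 32: L from 80 -> R from 19 -> R from 30 -> L from 74 -> L from 72

In-order: [19, 30, 32, 72, 74, 80, 89, 90]


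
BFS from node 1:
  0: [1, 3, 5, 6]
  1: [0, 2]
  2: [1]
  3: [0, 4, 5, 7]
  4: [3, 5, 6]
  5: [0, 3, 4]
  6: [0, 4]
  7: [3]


Visit 1, enqueue [0, 2]
Visit 0, enqueue [3, 5, 6]
Visit 2, enqueue []
Visit 3, enqueue [4, 7]
Visit 5, enqueue []
Visit 6, enqueue []
Visit 4, enqueue []
Visit 7, enqueue []

BFS order: [1, 0, 2, 3, 5, 6, 4, 7]


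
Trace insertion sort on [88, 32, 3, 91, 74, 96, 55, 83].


Initial: [88, 32, 3, 91, 74, 96, 55, 83]
Insert 32: [32, 88, 3, 91, 74, 96, 55, 83]
Insert 3: [3, 32, 88, 91, 74, 96, 55, 83]
Insert 91: [3, 32, 88, 91, 74, 96, 55, 83]
Insert 74: [3, 32, 74, 88, 91, 96, 55, 83]
Insert 96: [3, 32, 74, 88, 91, 96, 55, 83]
Insert 55: [3, 32, 55, 74, 88, 91, 96, 83]
Insert 83: [3, 32, 55, 74, 83, 88, 91, 96]

Sorted: [3, 32, 55, 74, 83, 88, 91, 96]


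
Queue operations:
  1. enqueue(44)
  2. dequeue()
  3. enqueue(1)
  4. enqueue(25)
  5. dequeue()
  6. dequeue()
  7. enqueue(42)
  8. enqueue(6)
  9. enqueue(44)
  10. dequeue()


enqueue(44) -> [44]
dequeue()->44, []
enqueue(1) -> [1]
enqueue(25) -> [1, 25]
dequeue()->1, [25]
dequeue()->25, []
enqueue(42) -> [42]
enqueue(6) -> [42, 6]
enqueue(44) -> [42, 6, 44]
dequeue()->42, [6, 44]

Final queue: [6, 44]


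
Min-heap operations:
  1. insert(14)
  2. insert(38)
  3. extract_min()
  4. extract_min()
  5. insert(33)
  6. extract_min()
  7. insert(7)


insert(14) -> [14]
insert(38) -> [14, 38]
extract_min()->14, [38]
extract_min()->38, []
insert(33) -> [33]
extract_min()->33, []
insert(7) -> [7]

Final heap: [7]


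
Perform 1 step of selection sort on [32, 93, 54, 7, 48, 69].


Initial: [32, 93, 54, 7, 48, 69]
Step 1: min=7 at 3
  Swap: [7, 93, 54, 32, 48, 69]

After 1 step: [7, 93, 54, 32, 48, 69]


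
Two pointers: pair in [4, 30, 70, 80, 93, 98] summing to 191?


lo=0(4)+hi=5(98)=102
lo=1(30)+hi=5(98)=128
lo=2(70)+hi=5(98)=168
lo=3(80)+hi=5(98)=178
lo=4(93)+hi=5(98)=191

Yes: 93+98=191


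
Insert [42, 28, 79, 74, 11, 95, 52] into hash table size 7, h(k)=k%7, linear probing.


Insert 42: h=0 -> slot 0
Insert 28: h=0, 1 probes -> slot 1
Insert 79: h=2 -> slot 2
Insert 74: h=4 -> slot 4
Insert 11: h=4, 1 probes -> slot 5
Insert 95: h=4, 2 probes -> slot 6
Insert 52: h=3 -> slot 3

Table: [42, 28, 79, 52, 74, 11, 95]


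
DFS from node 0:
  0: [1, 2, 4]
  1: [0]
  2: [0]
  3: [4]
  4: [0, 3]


Visit 0, push [4, 2, 1]
Visit 1, push []
Visit 2, push []
Visit 4, push [3]
Visit 3, push []

DFS order: [0, 1, 2, 4, 3]


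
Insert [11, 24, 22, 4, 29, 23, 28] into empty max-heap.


Insert 11: [11]
Insert 24: [24, 11]
Insert 22: [24, 11, 22]
Insert 4: [24, 11, 22, 4]
Insert 29: [29, 24, 22, 4, 11]
Insert 23: [29, 24, 23, 4, 11, 22]
Insert 28: [29, 24, 28, 4, 11, 22, 23]

Final heap: [29, 24, 28, 4, 11, 22, 23]


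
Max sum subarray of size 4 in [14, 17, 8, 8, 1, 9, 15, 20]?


[0:4]: 47
[1:5]: 34
[2:6]: 26
[3:7]: 33
[4:8]: 45

Max: 47 at [0:4]


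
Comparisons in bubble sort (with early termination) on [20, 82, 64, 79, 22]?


Algorithm: bubble sort (with early termination)
Input: [20, 82, 64, 79, 22]
Sorted: [20, 22, 64, 79, 82]

10


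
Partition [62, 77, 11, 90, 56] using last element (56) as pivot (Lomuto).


Pivot: 56
  11 <= 56: swap -> [11, 77, 62, 90, 56]
Place pivot at 1: [11, 56, 62, 90, 77]

Partitioned: [11, 56, 62, 90, 77]
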